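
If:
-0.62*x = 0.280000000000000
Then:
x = -0.45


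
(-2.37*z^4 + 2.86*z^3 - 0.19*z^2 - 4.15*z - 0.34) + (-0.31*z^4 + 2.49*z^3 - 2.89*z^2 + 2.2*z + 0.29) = -2.68*z^4 + 5.35*z^3 - 3.08*z^2 - 1.95*z - 0.05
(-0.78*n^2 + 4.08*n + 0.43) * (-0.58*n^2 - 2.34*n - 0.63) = 0.4524*n^4 - 0.5412*n^3 - 9.3052*n^2 - 3.5766*n - 0.2709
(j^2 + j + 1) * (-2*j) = -2*j^3 - 2*j^2 - 2*j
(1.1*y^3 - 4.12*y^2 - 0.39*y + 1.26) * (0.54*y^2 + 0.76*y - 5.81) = 0.594*y^5 - 1.3888*y^4 - 9.7328*y^3 + 24.3212*y^2 + 3.2235*y - 7.3206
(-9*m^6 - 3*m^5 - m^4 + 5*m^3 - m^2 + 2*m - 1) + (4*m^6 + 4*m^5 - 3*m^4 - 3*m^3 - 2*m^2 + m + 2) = -5*m^6 + m^5 - 4*m^4 + 2*m^3 - 3*m^2 + 3*m + 1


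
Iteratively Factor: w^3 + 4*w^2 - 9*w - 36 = (w + 3)*(w^2 + w - 12) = (w - 3)*(w + 3)*(w + 4)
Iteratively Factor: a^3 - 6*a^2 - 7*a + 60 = (a - 5)*(a^2 - a - 12) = (a - 5)*(a - 4)*(a + 3)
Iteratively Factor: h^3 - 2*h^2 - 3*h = (h + 1)*(h^2 - 3*h) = h*(h + 1)*(h - 3)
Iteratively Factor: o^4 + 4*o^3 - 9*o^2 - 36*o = (o + 3)*(o^3 + o^2 - 12*o) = (o + 3)*(o + 4)*(o^2 - 3*o) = (o - 3)*(o + 3)*(o + 4)*(o)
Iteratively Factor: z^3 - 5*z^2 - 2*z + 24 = (z - 3)*(z^2 - 2*z - 8) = (z - 4)*(z - 3)*(z + 2)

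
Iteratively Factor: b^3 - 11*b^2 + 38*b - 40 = (b - 2)*(b^2 - 9*b + 20) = (b - 4)*(b - 2)*(b - 5)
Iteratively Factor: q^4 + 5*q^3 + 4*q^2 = (q)*(q^3 + 5*q^2 + 4*q) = q^2*(q^2 + 5*q + 4) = q^2*(q + 4)*(q + 1)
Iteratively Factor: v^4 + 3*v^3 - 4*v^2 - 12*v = (v - 2)*(v^3 + 5*v^2 + 6*v) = (v - 2)*(v + 2)*(v^2 + 3*v) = (v - 2)*(v + 2)*(v + 3)*(v)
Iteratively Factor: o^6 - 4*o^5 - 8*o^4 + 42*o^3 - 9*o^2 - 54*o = (o + 1)*(o^5 - 5*o^4 - 3*o^3 + 45*o^2 - 54*o) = (o - 2)*(o + 1)*(o^4 - 3*o^3 - 9*o^2 + 27*o) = (o - 3)*(o - 2)*(o + 1)*(o^3 - 9*o) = (o - 3)*(o - 2)*(o + 1)*(o + 3)*(o^2 - 3*o) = o*(o - 3)*(o - 2)*(o + 1)*(o + 3)*(o - 3)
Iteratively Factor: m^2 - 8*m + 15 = (m - 5)*(m - 3)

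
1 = 1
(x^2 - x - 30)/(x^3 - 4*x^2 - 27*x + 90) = 1/(x - 3)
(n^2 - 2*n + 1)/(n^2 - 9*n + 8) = (n - 1)/(n - 8)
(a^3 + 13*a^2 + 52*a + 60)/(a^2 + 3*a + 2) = (a^2 + 11*a + 30)/(a + 1)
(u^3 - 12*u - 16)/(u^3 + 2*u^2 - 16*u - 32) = (u + 2)/(u + 4)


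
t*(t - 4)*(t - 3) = t^3 - 7*t^2 + 12*t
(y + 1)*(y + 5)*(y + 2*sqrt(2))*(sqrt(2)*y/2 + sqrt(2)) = sqrt(2)*y^4/2 + 2*y^3 + 4*sqrt(2)*y^3 + 17*sqrt(2)*y^2/2 + 16*y^2 + 5*sqrt(2)*y + 34*y + 20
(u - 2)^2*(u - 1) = u^3 - 5*u^2 + 8*u - 4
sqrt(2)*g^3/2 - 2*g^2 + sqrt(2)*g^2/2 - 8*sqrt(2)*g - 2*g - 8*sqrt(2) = (g - 4*sqrt(2))*(g + 2*sqrt(2))*(sqrt(2)*g/2 + sqrt(2)/2)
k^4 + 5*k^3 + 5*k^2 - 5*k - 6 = (k - 1)*(k + 1)*(k + 2)*(k + 3)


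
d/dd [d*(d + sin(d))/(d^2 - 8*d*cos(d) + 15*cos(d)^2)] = (-d*(d + sin(d))*(8*d*sin(d) + 2*d - 15*sin(2*d) - 8*cos(d)) + (d^2 - 8*d*cos(d) + 15*cos(d)^2)*(d*(cos(d) + 1) + d + sin(d)))/((d - 5*cos(d))^2*(d - 3*cos(d))^2)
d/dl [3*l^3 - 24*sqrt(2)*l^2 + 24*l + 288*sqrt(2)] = 9*l^2 - 48*sqrt(2)*l + 24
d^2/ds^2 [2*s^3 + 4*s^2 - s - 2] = 12*s + 8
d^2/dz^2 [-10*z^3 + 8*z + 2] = -60*z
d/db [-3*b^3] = -9*b^2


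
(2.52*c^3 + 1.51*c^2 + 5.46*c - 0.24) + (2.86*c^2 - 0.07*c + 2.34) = 2.52*c^3 + 4.37*c^2 + 5.39*c + 2.1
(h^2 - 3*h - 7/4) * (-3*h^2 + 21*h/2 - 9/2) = -3*h^4 + 39*h^3/2 - 123*h^2/4 - 39*h/8 + 63/8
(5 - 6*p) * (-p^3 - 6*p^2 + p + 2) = 6*p^4 + 31*p^3 - 36*p^2 - 7*p + 10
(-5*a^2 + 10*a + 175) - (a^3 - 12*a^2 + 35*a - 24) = -a^3 + 7*a^2 - 25*a + 199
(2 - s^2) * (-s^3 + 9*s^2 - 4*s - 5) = s^5 - 9*s^4 + 2*s^3 + 23*s^2 - 8*s - 10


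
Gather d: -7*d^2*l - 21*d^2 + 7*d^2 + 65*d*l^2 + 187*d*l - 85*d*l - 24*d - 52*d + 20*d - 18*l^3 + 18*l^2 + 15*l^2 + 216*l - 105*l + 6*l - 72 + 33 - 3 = d^2*(-7*l - 14) + d*(65*l^2 + 102*l - 56) - 18*l^3 + 33*l^2 + 117*l - 42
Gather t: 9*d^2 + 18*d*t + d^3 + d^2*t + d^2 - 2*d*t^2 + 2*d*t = d^3 + 10*d^2 - 2*d*t^2 + t*(d^2 + 20*d)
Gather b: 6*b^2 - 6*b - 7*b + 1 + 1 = 6*b^2 - 13*b + 2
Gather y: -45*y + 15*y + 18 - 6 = 12 - 30*y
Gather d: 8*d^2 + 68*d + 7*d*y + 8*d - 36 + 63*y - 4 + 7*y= 8*d^2 + d*(7*y + 76) + 70*y - 40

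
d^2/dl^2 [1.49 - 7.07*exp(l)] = -7.07*exp(l)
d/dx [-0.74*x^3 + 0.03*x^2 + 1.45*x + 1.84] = -2.22*x^2 + 0.06*x + 1.45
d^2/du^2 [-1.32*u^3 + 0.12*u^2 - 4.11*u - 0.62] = 0.24 - 7.92*u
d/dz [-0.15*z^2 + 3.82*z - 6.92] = 3.82 - 0.3*z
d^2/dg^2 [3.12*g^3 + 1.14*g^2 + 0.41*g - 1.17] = 18.72*g + 2.28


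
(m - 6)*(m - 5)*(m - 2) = m^3 - 13*m^2 + 52*m - 60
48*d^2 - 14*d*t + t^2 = (-8*d + t)*(-6*d + t)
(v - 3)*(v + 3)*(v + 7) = v^3 + 7*v^2 - 9*v - 63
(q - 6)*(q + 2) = q^2 - 4*q - 12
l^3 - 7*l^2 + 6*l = l*(l - 6)*(l - 1)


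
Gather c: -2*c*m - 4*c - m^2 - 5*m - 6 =c*(-2*m - 4) - m^2 - 5*m - 6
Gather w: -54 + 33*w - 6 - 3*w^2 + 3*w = -3*w^2 + 36*w - 60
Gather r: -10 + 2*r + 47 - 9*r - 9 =28 - 7*r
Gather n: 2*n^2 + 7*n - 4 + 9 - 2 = 2*n^2 + 7*n + 3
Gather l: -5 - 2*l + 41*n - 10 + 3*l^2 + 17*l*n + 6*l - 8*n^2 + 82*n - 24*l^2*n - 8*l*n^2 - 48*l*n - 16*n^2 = l^2*(3 - 24*n) + l*(-8*n^2 - 31*n + 4) - 24*n^2 + 123*n - 15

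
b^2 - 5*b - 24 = (b - 8)*(b + 3)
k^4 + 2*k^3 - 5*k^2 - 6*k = k*(k - 2)*(k + 1)*(k + 3)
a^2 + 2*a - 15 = (a - 3)*(a + 5)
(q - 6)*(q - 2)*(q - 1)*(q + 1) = q^4 - 8*q^3 + 11*q^2 + 8*q - 12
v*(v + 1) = v^2 + v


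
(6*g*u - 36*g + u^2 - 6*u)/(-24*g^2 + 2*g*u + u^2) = (u - 6)/(-4*g + u)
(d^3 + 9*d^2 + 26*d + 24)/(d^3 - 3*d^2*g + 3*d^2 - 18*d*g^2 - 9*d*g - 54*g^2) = (d^2 + 6*d + 8)/(d^2 - 3*d*g - 18*g^2)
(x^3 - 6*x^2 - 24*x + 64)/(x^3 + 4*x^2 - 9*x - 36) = (x^2 - 10*x + 16)/(x^2 - 9)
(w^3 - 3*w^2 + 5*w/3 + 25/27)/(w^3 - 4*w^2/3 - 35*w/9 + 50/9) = (w + 1/3)/(w + 2)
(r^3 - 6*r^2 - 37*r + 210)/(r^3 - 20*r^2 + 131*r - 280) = (r + 6)/(r - 8)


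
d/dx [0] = 0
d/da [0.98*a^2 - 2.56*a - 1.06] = 1.96*a - 2.56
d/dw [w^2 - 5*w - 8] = 2*w - 5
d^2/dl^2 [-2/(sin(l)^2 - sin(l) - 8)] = 2*(-4*sin(l)^4 + 3*sin(l)^3 - 27*sin(l)^2 + 2*sin(l) + 18)/(sin(l) + cos(l)^2 + 7)^3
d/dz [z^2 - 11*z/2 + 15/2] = 2*z - 11/2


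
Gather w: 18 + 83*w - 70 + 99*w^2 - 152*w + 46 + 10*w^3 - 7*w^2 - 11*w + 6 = 10*w^3 + 92*w^2 - 80*w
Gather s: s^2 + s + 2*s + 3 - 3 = s^2 + 3*s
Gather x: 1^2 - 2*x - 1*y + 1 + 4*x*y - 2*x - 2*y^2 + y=x*(4*y - 4) - 2*y^2 + 2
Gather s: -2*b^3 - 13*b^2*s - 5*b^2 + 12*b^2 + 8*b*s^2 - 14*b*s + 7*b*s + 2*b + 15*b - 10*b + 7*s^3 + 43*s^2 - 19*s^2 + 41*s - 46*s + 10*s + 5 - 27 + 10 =-2*b^3 + 7*b^2 + 7*b + 7*s^3 + s^2*(8*b + 24) + s*(-13*b^2 - 7*b + 5) - 12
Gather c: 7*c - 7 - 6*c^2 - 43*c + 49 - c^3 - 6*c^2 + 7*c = -c^3 - 12*c^2 - 29*c + 42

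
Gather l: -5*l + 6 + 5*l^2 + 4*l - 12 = 5*l^2 - l - 6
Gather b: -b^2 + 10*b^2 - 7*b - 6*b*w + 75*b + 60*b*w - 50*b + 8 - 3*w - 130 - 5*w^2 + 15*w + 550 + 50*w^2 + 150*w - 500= 9*b^2 + b*(54*w + 18) + 45*w^2 + 162*w - 72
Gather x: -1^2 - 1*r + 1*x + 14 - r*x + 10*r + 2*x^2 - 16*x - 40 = 9*r + 2*x^2 + x*(-r - 15) - 27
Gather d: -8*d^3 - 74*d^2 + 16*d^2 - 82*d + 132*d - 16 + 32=-8*d^3 - 58*d^2 + 50*d + 16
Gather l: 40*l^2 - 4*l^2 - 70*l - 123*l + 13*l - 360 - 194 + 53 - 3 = 36*l^2 - 180*l - 504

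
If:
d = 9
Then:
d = 9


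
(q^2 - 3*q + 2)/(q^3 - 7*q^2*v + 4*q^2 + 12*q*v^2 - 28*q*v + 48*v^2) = (q^2 - 3*q + 2)/(q^3 - 7*q^2*v + 4*q^2 + 12*q*v^2 - 28*q*v + 48*v^2)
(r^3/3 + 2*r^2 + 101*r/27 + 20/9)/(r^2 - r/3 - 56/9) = (9*r^3 + 54*r^2 + 101*r + 60)/(3*(9*r^2 - 3*r - 56))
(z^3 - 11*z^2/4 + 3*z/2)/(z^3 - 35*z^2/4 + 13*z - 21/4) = z*(z - 2)/(z^2 - 8*z + 7)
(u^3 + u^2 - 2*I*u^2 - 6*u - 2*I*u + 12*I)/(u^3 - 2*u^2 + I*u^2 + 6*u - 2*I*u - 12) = (u + 3)/(u + 3*I)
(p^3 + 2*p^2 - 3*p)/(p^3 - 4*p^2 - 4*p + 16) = p*(p^2 + 2*p - 3)/(p^3 - 4*p^2 - 4*p + 16)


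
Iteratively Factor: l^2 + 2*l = (l + 2)*(l)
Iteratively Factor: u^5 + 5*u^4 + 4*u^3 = (u + 4)*(u^4 + u^3) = u*(u + 4)*(u^3 + u^2) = u^2*(u + 4)*(u^2 + u) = u^2*(u + 1)*(u + 4)*(u)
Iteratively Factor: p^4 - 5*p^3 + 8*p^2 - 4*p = (p - 2)*(p^3 - 3*p^2 + 2*p) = (p - 2)^2*(p^2 - p) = (p - 2)^2*(p - 1)*(p)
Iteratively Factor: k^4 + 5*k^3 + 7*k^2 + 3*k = (k + 1)*(k^3 + 4*k^2 + 3*k) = (k + 1)^2*(k^2 + 3*k) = k*(k + 1)^2*(k + 3)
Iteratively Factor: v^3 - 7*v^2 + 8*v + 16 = (v - 4)*(v^2 - 3*v - 4) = (v - 4)^2*(v + 1)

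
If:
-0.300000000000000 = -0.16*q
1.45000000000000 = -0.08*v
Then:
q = 1.88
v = -18.12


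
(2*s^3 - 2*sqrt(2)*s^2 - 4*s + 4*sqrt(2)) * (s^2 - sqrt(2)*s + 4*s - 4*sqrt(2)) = 2*s^5 - 4*sqrt(2)*s^4 + 8*s^4 - 16*sqrt(2)*s^3 + 8*sqrt(2)*s^2 - 8*s + 32*sqrt(2)*s - 32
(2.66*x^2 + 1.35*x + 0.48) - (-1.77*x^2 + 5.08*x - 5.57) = 4.43*x^2 - 3.73*x + 6.05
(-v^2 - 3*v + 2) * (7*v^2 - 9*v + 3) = -7*v^4 - 12*v^3 + 38*v^2 - 27*v + 6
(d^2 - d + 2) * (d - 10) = d^3 - 11*d^2 + 12*d - 20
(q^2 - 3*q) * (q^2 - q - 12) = q^4 - 4*q^3 - 9*q^2 + 36*q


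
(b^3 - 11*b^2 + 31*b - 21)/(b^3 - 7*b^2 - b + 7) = (b - 3)/(b + 1)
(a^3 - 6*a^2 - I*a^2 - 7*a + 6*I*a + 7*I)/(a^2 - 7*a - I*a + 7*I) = a + 1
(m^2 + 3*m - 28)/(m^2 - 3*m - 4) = (m + 7)/(m + 1)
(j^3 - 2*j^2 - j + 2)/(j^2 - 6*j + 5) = (j^2 - j - 2)/(j - 5)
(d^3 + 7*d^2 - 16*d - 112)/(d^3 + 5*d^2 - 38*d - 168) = (d - 4)/(d - 6)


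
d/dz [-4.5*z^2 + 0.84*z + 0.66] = 0.84 - 9.0*z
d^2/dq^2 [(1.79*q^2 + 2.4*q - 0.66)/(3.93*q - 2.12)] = (-1.4210854715202e-14*q^2 + 7.105427357601e-15*q + 35.694364)/(60.698457*q^3 - 98.229564*q^2 + 52.988976*q - 9.528128)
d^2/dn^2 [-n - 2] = 0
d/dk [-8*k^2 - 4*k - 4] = -16*k - 4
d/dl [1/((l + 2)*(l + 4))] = 2*(-l - 3)/(l^4 + 12*l^3 + 52*l^2 + 96*l + 64)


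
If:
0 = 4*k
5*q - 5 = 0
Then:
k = 0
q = 1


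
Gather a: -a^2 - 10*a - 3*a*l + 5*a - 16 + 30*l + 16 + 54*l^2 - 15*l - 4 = -a^2 + a*(-3*l - 5) + 54*l^2 + 15*l - 4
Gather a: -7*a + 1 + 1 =2 - 7*a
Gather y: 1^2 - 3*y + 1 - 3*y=2 - 6*y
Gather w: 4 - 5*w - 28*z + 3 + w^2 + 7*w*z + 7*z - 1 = w^2 + w*(7*z - 5) - 21*z + 6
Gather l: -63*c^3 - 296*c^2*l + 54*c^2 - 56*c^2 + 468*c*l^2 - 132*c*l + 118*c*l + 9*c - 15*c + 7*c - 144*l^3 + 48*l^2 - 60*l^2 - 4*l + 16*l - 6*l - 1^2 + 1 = -63*c^3 - 2*c^2 + c - 144*l^3 + l^2*(468*c - 12) + l*(-296*c^2 - 14*c + 6)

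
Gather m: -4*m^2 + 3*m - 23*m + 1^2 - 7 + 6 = -4*m^2 - 20*m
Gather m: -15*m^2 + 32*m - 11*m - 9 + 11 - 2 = -15*m^2 + 21*m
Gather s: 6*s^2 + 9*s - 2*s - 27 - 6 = 6*s^2 + 7*s - 33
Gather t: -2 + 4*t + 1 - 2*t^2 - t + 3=-2*t^2 + 3*t + 2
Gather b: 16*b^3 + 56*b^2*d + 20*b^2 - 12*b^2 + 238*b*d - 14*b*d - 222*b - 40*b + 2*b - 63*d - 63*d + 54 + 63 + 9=16*b^3 + b^2*(56*d + 8) + b*(224*d - 260) - 126*d + 126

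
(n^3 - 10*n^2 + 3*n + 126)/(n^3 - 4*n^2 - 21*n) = (n - 6)/n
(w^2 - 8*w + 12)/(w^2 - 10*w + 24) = (w - 2)/(w - 4)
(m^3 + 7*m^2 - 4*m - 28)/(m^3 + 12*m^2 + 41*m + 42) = (m - 2)/(m + 3)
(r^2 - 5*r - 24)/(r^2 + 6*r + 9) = (r - 8)/(r + 3)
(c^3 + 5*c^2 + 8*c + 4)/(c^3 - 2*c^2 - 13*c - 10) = (c + 2)/(c - 5)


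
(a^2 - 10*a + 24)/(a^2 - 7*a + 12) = (a - 6)/(a - 3)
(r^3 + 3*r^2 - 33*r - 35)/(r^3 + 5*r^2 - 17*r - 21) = (r - 5)/(r - 3)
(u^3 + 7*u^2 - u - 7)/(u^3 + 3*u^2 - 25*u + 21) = (u + 1)/(u - 3)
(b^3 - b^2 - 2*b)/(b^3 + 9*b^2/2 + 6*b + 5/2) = 2*b*(b - 2)/(2*b^2 + 7*b + 5)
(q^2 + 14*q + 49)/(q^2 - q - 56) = (q + 7)/(q - 8)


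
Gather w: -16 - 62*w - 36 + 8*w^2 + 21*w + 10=8*w^2 - 41*w - 42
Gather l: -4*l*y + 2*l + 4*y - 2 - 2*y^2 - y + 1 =l*(2 - 4*y) - 2*y^2 + 3*y - 1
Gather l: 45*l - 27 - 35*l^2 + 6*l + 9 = -35*l^2 + 51*l - 18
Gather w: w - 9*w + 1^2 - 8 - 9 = -8*w - 16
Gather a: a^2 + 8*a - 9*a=a^2 - a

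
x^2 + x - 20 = (x - 4)*(x + 5)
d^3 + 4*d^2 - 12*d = d*(d - 2)*(d + 6)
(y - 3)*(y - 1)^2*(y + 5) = y^4 - 18*y^2 + 32*y - 15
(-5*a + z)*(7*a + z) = -35*a^2 + 2*a*z + z^2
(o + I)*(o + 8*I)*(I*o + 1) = I*o^3 - 8*o^2 + I*o - 8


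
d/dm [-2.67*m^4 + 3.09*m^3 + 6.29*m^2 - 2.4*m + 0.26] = -10.68*m^3 + 9.27*m^2 + 12.58*m - 2.4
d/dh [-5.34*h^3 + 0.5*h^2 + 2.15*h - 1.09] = -16.02*h^2 + 1.0*h + 2.15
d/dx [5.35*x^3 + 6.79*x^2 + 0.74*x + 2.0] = 16.05*x^2 + 13.58*x + 0.74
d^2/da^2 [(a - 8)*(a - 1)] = 2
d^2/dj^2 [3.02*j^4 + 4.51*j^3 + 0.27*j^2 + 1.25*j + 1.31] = 36.24*j^2 + 27.06*j + 0.54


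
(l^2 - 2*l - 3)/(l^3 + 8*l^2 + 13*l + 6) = (l - 3)/(l^2 + 7*l + 6)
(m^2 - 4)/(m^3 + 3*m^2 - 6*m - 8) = (m + 2)/(m^2 + 5*m + 4)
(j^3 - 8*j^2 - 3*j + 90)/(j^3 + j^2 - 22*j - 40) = (j^2 - 3*j - 18)/(j^2 + 6*j + 8)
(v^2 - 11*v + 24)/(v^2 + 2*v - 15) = (v - 8)/(v + 5)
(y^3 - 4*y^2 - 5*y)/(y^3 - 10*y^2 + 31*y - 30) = y*(y + 1)/(y^2 - 5*y + 6)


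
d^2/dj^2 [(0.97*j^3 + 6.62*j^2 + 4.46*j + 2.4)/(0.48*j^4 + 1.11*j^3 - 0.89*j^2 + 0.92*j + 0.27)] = (0.446975999999998*j^9 + 9.151488*j^8 + 35.980128*j^7 + 66.968538*j^6 + 15.859548*j^5 - 85.8654*j^4 - 62.126978*j^3 + 17.3295*j^2 - 9.251694*j + 3.965628)/(0.110592*j^12 + 0.767232*j^11 + 1.159056*j^10 - 0.841617*j^9 + 0.978596999999999*j^8 + 4.543281*j^7 - 4.633424*j^6 + 4.119702*j^5 + 0.141033*j^4 - 0.305011*j^3 + 0.490941*j^2 + 0.201204*j + 0.019683)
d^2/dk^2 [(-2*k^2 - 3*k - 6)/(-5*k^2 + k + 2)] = 34*(5*k^3 + 30*k^2 + 4)/(125*k^6 - 75*k^5 - 135*k^4 + 59*k^3 + 54*k^2 - 12*k - 8)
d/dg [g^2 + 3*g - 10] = 2*g + 3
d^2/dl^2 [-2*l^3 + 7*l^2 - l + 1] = 14 - 12*l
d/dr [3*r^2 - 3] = 6*r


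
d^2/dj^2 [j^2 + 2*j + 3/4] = 2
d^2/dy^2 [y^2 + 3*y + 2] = 2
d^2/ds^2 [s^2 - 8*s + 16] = 2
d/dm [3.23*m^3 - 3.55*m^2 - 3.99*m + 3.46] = 9.69*m^2 - 7.1*m - 3.99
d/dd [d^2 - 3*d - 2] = 2*d - 3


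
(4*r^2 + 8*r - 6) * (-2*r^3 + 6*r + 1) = -8*r^5 - 16*r^4 + 36*r^3 + 52*r^2 - 28*r - 6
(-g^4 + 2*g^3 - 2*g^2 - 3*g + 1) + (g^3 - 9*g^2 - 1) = -g^4 + 3*g^3 - 11*g^2 - 3*g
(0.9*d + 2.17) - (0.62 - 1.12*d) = 2.02*d + 1.55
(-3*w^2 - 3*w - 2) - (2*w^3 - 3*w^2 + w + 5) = -2*w^3 - 4*w - 7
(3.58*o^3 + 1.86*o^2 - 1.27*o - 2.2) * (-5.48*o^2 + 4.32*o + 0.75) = -19.6184*o^5 + 5.2728*o^4 + 17.6798*o^3 + 7.9646*o^2 - 10.4565*o - 1.65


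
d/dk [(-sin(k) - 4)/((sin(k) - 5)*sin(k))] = (cos(k) + 8/tan(k) - 20*cos(k)/sin(k)^2)/(sin(k) - 5)^2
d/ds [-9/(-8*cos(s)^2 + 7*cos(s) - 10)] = 9*(16*cos(s) - 7)*sin(s)/(8*cos(s)^2 - 7*cos(s) + 10)^2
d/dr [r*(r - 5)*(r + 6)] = 3*r^2 + 2*r - 30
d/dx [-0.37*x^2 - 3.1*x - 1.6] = -0.74*x - 3.1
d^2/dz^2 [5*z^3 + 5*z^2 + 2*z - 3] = 30*z + 10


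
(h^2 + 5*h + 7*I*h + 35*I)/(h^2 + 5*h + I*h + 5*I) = (h + 7*I)/(h + I)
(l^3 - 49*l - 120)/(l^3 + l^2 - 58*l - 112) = (l^2 + 8*l + 15)/(l^2 + 9*l + 14)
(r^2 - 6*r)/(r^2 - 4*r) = (r - 6)/(r - 4)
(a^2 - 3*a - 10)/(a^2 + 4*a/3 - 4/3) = 3*(a - 5)/(3*a - 2)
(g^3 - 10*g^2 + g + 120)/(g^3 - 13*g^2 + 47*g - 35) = (g^2 - 5*g - 24)/(g^2 - 8*g + 7)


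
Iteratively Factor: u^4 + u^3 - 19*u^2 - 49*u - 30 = (u + 1)*(u^3 - 19*u - 30) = (u + 1)*(u + 2)*(u^2 - 2*u - 15) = (u + 1)*(u + 2)*(u + 3)*(u - 5)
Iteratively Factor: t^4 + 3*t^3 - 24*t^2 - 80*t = (t - 5)*(t^3 + 8*t^2 + 16*t) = (t - 5)*(t + 4)*(t^2 + 4*t) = t*(t - 5)*(t + 4)*(t + 4)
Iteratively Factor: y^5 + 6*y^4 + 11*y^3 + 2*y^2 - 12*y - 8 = (y + 1)*(y^4 + 5*y^3 + 6*y^2 - 4*y - 8) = (y - 1)*(y + 1)*(y^3 + 6*y^2 + 12*y + 8) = (y - 1)*(y + 1)*(y + 2)*(y^2 + 4*y + 4) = (y - 1)*(y + 1)*(y + 2)^2*(y + 2)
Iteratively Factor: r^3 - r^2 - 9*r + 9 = (r + 3)*(r^2 - 4*r + 3) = (r - 1)*(r + 3)*(r - 3)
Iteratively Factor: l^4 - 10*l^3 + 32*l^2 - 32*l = (l - 4)*(l^3 - 6*l^2 + 8*l) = (l - 4)^2*(l^2 - 2*l) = l*(l - 4)^2*(l - 2)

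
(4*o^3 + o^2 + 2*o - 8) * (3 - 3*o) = -12*o^4 + 9*o^3 - 3*o^2 + 30*o - 24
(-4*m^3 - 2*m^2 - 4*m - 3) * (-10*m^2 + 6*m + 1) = 40*m^5 - 4*m^4 + 24*m^3 + 4*m^2 - 22*m - 3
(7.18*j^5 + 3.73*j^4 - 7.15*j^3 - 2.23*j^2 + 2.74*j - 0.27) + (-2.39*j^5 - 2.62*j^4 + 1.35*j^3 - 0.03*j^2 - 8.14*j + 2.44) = 4.79*j^5 + 1.11*j^4 - 5.8*j^3 - 2.26*j^2 - 5.4*j + 2.17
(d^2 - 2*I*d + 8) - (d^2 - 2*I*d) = 8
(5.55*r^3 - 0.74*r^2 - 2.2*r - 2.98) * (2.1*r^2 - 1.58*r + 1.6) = 11.655*r^5 - 10.323*r^4 + 5.4292*r^3 - 3.966*r^2 + 1.1884*r - 4.768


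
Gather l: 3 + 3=6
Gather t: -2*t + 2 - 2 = -2*t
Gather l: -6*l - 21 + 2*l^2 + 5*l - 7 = 2*l^2 - l - 28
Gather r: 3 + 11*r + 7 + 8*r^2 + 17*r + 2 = 8*r^2 + 28*r + 12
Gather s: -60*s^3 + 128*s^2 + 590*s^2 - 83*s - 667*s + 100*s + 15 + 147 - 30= -60*s^3 + 718*s^2 - 650*s + 132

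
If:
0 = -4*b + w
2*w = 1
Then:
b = 1/8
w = 1/2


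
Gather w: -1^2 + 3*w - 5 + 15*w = 18*w - 6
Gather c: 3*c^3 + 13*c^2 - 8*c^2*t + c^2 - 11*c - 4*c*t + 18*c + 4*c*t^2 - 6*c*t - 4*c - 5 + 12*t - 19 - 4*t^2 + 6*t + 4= 3*c^3 + c^2*(14 - 8*t) + c*(4*t^2 - 10*t + 3) - 4*t^2 + 18*t - 20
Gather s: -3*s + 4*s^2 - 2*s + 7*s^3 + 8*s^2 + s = 7*s^3 + 12*s^2 - 4*s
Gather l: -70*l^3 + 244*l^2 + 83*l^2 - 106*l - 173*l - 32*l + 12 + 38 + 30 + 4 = -70*l^3 + 327*l^2 - 311*l + 84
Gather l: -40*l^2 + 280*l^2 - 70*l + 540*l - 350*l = 240*l^2 + 120*l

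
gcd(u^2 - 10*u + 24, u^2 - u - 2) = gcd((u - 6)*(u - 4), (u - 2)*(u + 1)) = 1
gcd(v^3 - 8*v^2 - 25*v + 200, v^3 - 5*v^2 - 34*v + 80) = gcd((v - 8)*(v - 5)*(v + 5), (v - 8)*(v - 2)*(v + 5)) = v^2 - 3*v - 40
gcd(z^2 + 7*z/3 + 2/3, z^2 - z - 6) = z + 2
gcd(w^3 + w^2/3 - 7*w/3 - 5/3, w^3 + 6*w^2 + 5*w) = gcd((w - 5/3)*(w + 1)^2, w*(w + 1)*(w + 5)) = w + 1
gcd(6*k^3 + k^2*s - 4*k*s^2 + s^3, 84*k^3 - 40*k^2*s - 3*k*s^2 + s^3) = -2*k + s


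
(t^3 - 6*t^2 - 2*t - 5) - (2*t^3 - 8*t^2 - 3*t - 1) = -t^3 + 2*t^2 + t - 4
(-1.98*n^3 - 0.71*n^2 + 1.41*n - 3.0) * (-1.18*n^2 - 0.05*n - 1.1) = 2.3364*n^5 + 0.9368*n^4 + 0.5497*n^3 + 4.2505*n^2 - 1.401*n + 3.3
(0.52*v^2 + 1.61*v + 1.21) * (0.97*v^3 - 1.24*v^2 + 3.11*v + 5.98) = 0.5044*v^5 + 0.9169*v^4 + 0.7945*v^3 + 6.6163*v^2 + 13.3909*v + 7.2358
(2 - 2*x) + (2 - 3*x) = 4 - 5*x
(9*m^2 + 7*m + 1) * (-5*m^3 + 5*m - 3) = -45*m^5 - 35*m^4 + 40*m^3 + 8*m^2 - 16*m - 3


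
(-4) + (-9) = -13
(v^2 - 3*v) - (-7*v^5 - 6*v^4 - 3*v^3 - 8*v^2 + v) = 7*v^5 + 6*v^4 + 3*v^3 + 9*v^2 - 4*v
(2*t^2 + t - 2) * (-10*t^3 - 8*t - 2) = -20*t^5 - 10*t^4 + 4*t^3 - 12*t^2 + 14*t + 4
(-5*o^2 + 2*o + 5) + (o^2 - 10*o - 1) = -4*o^2 - 8*o + 4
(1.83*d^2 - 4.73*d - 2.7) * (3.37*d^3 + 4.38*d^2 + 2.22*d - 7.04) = 6.1671*d^5 - 7.9247*d^4 - 25.7538*d^3 - 35.2098*d^2 + 27.3052*d + 19.008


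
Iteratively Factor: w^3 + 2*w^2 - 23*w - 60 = (w - 5)*(w^2 + 7*w + 12) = (w - 5)*(w + 4)*(w + 3)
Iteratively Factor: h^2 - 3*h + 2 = (h - 1)*(h - 2)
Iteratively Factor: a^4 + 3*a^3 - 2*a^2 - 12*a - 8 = (a + 2)*(a^3 + a^2 - 4*a - 4) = (a - 2)*(a + 2)*(a^2 + 3*a + 2) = (a - 2)*(a + 1)*(a + 2)*(a + 2)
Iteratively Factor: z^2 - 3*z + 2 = (z - 2)*(z - 1)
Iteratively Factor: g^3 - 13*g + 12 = (g - 1)*(g^2 + g - 12) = (g - 1)*(g + 4)*(g - 3)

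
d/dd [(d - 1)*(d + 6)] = 2*d + 5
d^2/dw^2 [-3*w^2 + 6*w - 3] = -6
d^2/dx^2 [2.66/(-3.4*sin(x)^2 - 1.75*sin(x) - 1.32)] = (122.9984*sin(x)^4 + 47.481*sin(x)^3 - 224.10367*sin(x)^2 - 101.1066*sin(x) + 7.58366000000001)/(3.4*sin(x)^2 + 1.75*sin(x) + 1.32)^3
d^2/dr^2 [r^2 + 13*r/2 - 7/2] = 2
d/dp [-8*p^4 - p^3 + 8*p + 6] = -32*p^3 - 3*p^2 + 8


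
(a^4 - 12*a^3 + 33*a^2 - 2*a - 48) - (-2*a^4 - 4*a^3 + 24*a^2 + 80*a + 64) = 3*a^4 - 8*a^3 + 9*a^2 - 82*a - 112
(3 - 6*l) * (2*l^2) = -12*l^3 + 6*l^2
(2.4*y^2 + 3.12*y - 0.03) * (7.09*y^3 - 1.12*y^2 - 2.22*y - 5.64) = 17.016*y^5 + 19.4328*y^4 - 9.0351*y^3 - 20.4288*y^2 - 17.5302*y + 0.1692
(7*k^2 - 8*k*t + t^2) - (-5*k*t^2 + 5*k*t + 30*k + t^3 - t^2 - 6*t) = 7*k^2 + 5*k*t^2 - 13*k*t - 30*k - t^3 + 2*t^2 + 6*t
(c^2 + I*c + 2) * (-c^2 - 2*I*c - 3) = -c^4 - 3*I*c^3 - 3*c^2 - 7*I*c - 6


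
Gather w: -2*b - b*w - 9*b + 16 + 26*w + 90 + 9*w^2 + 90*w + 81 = -11*b + 9*w^2 + w*(116 - b) + 187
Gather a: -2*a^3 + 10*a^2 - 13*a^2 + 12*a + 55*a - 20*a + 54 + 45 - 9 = -2*a^3 - 3*a^2 + 47*a + 90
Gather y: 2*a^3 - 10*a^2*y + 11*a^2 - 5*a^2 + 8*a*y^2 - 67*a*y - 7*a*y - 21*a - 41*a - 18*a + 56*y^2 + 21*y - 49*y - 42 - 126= 2*a^3 + 6*a^2 - 80*a + y^2*(8*a + 56) + y*(-10*a^2 - 74*a - 28) - 168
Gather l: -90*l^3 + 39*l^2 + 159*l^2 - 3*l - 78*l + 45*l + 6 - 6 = -90*l^3 + 198*l^2 - 36*l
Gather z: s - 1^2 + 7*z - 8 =s + 7*z - 9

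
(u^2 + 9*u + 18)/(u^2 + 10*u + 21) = (u + 6)/(u + 7)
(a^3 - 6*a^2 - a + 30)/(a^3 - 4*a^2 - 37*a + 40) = (a^3 - 6*a^2 - a + 30)/(a^3 - 4*a^2 - 37*a + 40)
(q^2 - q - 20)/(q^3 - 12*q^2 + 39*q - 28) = (q^2 - q - 20)/(q^3 - 12*q^2 + 39*q - 28)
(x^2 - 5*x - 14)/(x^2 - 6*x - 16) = (x - 7)/(x - 8)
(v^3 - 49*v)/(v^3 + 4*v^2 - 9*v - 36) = v*(v^2 - 49)/(v^3 + 4*v^2 - 9*v - 36)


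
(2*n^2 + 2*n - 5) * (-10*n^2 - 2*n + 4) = -20*n^4 - 24*n^3 + 54*n^2 + 18*n - 20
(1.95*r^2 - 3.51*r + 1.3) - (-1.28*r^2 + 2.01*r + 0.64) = 3.23*r^2 - 5.52*r + 0.66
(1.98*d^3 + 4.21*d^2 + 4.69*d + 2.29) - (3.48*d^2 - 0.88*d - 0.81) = 1.98*d^3 + 0.73*d^2 + 5.57*d + 3.1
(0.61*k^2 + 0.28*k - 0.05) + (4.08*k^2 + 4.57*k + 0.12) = 4.69*k^2 + 4.85*k + 0.07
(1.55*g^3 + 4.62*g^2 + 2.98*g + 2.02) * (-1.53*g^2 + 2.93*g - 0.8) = -2.3715*g^5 - 2.5271*g^4 + 7.7372*g^3 + 1.9448*g^2 + 3.5346*g - 1.616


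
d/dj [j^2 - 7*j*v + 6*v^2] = 2*j - 7*v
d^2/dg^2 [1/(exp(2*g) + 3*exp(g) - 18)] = (2*(2*exp(g) + 3)^2*exp(g) - (4*exp(g) + 3)*(exp(2*g) + 3*exp(g) - 18))*exp(g)/(exp(2*g) + 3*exp(g) - 18)^3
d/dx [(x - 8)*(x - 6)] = 2*x - 14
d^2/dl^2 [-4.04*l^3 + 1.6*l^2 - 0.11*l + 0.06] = 3.2 - 24.24*l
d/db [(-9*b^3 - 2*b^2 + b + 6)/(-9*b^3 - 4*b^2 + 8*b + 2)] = 2*(9*b^4 - 63*b^3 + 48*b^2 + 20*b - 23)/(81*b^6 + 72*b^5 - 128*b^4 - 100*b^3 + 48*b^2 + 32*b + 4)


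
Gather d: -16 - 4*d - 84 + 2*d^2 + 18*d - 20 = 2*d^2 + 14*d - 120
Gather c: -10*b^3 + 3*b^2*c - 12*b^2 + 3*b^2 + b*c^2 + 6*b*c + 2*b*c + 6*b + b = -10*b^3 - 9*b^2 + b*c^2 + 7*b + c*(3*b^2 + 8*b)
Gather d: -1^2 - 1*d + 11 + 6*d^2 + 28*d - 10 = 6*d^2 + 27*d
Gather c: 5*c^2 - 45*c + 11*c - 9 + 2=5*c^2 - 34*c - 7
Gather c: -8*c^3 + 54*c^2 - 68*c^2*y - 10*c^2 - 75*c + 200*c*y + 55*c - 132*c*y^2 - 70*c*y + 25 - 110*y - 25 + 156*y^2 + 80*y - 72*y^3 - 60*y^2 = -8*c^3 + c^2*(44 - 68*y) + c*(-132*y^2 + 130*y - 20) - 72*y^3 + 96*y^2 - 30*y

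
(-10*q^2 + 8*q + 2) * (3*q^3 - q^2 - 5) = -30*q^5 + 34*q^4 - 2*q^3 + 48*q^2 - 40*q - 10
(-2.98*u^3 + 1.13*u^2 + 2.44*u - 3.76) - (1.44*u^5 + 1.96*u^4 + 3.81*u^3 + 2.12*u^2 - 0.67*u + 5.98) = -1.44*u^5 - 1.96*u^4 - 6.79*u^3 - 0.99*u^2 + 3.11*u - 9.74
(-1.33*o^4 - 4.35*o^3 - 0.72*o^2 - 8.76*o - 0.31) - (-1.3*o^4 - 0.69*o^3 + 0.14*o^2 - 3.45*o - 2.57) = -0.03*o^4 - 3.66*o^3 - 0.86*o^2 - 5.31*o + 2.26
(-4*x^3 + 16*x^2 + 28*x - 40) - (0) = -4*x^3 + 16*x^2 + 28*x - 40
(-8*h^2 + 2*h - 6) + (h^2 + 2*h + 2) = -7*h^2 + 4*h - 4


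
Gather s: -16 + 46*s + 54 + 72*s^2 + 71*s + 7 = 72*s^2 + 117*s + 45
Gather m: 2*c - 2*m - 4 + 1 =2*c - 2*m - 3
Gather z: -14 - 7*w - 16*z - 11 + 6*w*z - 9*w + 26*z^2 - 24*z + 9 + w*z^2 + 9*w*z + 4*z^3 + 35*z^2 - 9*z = -16*w + 4*z^3 + z^2*(w + 61) + z*(15*w - 49) - 16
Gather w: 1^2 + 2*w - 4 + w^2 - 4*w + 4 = w^2 - 2*w + 1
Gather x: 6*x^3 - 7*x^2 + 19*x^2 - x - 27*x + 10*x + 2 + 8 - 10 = 6*x^3 + 12*x^2 - 18*x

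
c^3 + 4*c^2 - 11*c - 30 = (c - 3)*(c + 2)*(c + 5)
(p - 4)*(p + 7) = p^2 + 3*p - 28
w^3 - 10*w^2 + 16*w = w*(w - 8)*(w - 2)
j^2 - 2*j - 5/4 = (j - 5/2)*(j + 1/2)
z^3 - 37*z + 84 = (z - 4)*(z - 3)*(z + 7)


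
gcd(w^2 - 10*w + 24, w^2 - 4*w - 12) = w - 6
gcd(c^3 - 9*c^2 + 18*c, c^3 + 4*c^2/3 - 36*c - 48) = c - 6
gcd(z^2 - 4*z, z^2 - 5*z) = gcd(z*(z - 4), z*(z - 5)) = z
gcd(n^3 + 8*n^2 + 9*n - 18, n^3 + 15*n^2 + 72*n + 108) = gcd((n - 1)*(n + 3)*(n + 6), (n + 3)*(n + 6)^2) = n^2 + 9*n + 18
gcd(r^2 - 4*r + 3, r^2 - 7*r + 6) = r - 1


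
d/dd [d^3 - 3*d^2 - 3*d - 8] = 3*d^2 - 6*d - 3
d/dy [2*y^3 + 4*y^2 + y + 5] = 6*y^2 + 8*y + 1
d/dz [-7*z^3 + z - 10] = 1 - 21*z^2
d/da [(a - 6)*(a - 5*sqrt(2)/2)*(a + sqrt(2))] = 3*a^2 - 12*a - 3*sqrt(2)*a - 5 + 9*sqrt(2)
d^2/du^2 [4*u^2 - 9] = 8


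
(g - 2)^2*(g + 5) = g^3 + g^2 - 16*g + 20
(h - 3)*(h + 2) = h^2 - h - 6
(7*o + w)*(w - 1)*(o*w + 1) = 7*o^2*w^2 - 7*o^2*w + o*w^3 - o*w^2 + 7*o*w - 7*o + w^2 - w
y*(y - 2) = y^2 - 2*y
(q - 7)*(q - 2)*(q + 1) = q^3 - 8*q^2 + 5*q + 14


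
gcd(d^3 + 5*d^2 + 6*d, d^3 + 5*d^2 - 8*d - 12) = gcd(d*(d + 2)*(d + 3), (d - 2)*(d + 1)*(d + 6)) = 1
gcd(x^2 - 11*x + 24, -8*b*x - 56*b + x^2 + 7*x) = 1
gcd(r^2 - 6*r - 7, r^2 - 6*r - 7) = r^2 - 6*r - 7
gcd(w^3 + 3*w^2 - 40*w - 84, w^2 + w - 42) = w^2 + w - 42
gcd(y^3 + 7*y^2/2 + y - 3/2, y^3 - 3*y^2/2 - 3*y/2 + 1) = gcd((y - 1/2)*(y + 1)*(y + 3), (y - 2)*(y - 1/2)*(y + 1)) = y^2 + y/2 - 1/2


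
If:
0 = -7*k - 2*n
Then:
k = -2*n/7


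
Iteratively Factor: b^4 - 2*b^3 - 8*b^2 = (b)*(b^3 - 2*b^2 - 8*b) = b*(b + 2)*(b^2 - 4*b) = b*(b - 4)*(b + 2)*(b)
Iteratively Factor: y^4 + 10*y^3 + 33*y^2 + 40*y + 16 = (y + 1)*(y^3 + 9*y^2 + 24*y + 16) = (y + 1)^2*(y^2 + 8*y + 16) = (y + 1)^2*(y + 4)*(y + 4)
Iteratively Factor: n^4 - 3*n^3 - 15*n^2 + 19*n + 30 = (n - 5)*(n^3 + 2*n^2 - 5*n - 6) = (n - 5)*(n + 1)*(n^2 + n - 6) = (n - 5)*(n + 1)*(n + 3)*(n - 2)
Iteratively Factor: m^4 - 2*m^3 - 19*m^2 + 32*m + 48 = (m + 4)*(m^3 - 6*m^2 + 5*m + 12) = (m - 4)*(m + 4)*(m^2 - 2*m - 3) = (m - 4)*(m - 3)*(m + 4)*(m + 1)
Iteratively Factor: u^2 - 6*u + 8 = (u - 4)*(u - 2)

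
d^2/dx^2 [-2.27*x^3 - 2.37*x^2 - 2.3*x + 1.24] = -13.62*x - 4.74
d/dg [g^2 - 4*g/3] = 2*g - 4/3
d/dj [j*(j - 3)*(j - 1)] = 3*j^2 - 8*j + 3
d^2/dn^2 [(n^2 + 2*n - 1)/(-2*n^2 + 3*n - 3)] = 4*(-7*n^3 + 15*n^2 + 9*n - 12)/(8*n^6 - 36*n^5 + 90*n^4 - 135*n^3 + 135*n^2 - 81*n + 27)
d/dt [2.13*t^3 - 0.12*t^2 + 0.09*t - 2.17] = 6.39*t^2 - 0.24*t + 0.09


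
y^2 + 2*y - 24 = (y - 4)*(y + 6)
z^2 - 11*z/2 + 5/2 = (z - 5)*(z - 1/2)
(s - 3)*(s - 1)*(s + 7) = s^3 + 3*s^2 - 25*s + 21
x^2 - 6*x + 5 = (x - 5)*(x - 1)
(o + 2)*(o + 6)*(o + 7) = o^3 + 15*o^2 + 68*o + 84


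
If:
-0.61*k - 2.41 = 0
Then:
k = -3.95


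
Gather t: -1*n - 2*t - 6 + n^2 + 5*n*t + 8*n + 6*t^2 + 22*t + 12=n^2 + 7*n + 6*t^2 + t*(5*n + 20) + 6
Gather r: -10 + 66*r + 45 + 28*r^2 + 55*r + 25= 28*r^2 + 121*r + 60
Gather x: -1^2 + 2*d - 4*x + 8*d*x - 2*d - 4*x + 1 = x*(8*d - 8)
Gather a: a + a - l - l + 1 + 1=2*a - 2*l + 2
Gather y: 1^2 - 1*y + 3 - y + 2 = 6 - 2*y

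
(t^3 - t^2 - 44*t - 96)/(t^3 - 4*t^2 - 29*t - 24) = (t + 4)/(t + 1)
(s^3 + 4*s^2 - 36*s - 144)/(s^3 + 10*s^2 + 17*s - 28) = (s^2 - 36)/(s^2 + 6*s - 7)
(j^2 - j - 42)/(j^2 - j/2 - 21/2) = 2*(-j^2 + j + 42)/(-2*j^2 + j + 21)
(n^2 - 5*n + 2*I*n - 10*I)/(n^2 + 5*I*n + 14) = (n^2 + n*(-5 + 2*I) - 10*I)/(n^2 + 5*I*n + 14)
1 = 1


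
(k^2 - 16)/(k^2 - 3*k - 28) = (k - 4)/(k - 7)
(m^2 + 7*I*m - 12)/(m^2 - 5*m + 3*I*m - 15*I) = (m + 4*I)/(m - 5)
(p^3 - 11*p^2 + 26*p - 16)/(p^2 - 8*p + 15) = (p^3 - 11*p^2 + 26*p - 16)/(p^2 - 8*p + 15)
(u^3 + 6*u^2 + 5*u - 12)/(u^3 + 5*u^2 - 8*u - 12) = (u^3 + 6*u^2 + 5*u - 12)/(u^3 + 5*u^2 - 8*u - 12)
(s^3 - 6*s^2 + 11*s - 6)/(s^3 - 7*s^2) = (s^3 - 6*s^2 + 11*s - 6)/(s^2*(s - 7))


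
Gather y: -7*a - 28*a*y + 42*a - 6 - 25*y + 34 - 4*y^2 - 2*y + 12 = 35*a - 4*y^2 + y*(-28*a - 27) + 40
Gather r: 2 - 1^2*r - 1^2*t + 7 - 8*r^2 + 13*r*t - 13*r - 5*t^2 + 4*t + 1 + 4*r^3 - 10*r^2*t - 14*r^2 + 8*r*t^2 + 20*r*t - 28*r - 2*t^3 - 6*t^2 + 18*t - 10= 4*r^3 + r^2*(-10*t - 22) + r*(8*t^2 + 33*t - 42) - 2*t^3 - 11*t^2 + 21*t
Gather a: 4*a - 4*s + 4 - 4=4*a - 4*s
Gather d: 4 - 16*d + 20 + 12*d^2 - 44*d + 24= 12*d^2 - 60*d + 48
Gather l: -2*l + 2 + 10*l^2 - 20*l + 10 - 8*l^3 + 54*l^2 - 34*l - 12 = -8*l^3 + 64*l^2 - 56*l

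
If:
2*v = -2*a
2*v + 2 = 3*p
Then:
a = -v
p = 2*v/3 + 2/3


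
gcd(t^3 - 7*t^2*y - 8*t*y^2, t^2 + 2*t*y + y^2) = t + y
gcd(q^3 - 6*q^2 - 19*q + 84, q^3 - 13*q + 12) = q^2 + q - 12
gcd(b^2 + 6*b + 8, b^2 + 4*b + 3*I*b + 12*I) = b + 4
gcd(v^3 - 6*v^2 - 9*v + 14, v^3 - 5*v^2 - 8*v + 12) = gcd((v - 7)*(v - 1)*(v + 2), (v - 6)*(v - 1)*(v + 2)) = v^2 + v - 2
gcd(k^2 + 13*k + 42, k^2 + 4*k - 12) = k + 6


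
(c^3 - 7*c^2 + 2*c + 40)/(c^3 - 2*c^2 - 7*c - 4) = (c^2 - 3*c - 10)/(c^2 + 2*c + 1)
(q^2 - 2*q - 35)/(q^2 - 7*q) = (q + 5)/q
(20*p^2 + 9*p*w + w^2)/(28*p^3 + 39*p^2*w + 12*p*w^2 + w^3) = (5*p + w)/(7*p^2 + 8*p*w + w^2)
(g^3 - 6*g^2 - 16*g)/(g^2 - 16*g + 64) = g*(g + 2)/(g - 8)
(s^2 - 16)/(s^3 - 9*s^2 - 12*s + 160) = (s - 4)/(s^2 - 13*s + 40)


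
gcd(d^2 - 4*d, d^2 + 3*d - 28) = d - 4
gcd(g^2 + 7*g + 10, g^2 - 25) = g + 5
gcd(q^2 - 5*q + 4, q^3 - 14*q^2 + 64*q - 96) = q - 4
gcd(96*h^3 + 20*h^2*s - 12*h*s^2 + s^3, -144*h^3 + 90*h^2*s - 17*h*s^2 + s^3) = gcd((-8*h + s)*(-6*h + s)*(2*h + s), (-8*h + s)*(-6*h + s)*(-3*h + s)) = 48*h^2 - 14*h*s + s^2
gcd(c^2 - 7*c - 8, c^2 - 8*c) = c - 8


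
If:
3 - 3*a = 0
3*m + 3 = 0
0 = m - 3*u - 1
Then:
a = 1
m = -1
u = -2/3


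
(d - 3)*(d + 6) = d^2 + 3*d - 18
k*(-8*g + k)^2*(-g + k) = -64*g^3*k + 80*g^2*k^2 - 17*g*k^3 + k^4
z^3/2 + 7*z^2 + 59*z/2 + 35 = (z/2 + 1)*(z + 5)*(z + 7)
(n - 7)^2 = n^2 - 14*n + 49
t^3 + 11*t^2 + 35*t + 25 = (t + 1)*(t + 5)^2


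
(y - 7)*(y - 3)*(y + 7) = y^3 - 3*y^2 - 49*y + 147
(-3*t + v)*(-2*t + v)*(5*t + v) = 30*t^3 - 19*t^2*v + v^3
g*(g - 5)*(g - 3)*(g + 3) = g^4 - 5*g^3 - 9*g^2 + 45*g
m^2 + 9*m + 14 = (m + 2)*(m + 7)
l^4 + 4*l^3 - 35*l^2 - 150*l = l*(l - 6)*(l + 5)^2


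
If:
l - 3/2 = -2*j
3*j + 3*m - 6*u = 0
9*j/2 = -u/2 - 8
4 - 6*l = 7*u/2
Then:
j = -34/29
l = 223/58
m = -282/29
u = -158/29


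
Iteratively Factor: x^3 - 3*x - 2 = (x + 1)*(x^2 - x - 2) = (x - 2)*(x + 1)*(x + 1)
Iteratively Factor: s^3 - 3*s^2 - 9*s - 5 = (s - 5)*(s^2 + 2*s + 1) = (s - 5)*(s + 1)*(s + 1)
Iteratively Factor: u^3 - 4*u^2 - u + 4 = (u - 4)*(u^2 - 1) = (u - 4)*(u + 1)*(u - 1)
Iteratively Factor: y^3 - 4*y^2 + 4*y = (y - 2)*(y^2 - 2*y) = (y - 2)^2*(y)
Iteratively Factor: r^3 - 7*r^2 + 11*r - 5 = (r - 5)*(r^2 - 2*r + 1) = (r - 5)*(r - 1)*(r - 1)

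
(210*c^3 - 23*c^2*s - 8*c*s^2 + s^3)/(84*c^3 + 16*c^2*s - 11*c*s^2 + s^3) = (5*c + s)/(2*c + s)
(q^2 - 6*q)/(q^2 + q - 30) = q*(q - 6)/(q^2 + q - 30)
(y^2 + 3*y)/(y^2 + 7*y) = (y + 3)/(y + 7)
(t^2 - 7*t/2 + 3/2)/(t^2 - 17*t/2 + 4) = (t - 3)/(t - 8)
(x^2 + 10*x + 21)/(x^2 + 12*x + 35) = (x + 3)/(x + 5)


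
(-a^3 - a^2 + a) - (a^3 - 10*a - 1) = -2*a^3 - a^2 + 11*a + 1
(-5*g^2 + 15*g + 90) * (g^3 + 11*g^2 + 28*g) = -5*g^5 - 40*g^4 + 115*g^3 + 1410*g^2 + 2520*g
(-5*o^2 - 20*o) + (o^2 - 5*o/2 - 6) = -4*o^2 - 45*o/2 - 6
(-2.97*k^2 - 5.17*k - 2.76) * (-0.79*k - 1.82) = 2.3463*k^3 + 9.4897*k^2 + 11.5898*k + 5.0232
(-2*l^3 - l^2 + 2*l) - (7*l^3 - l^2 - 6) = -9*l^3 + 2*l + 6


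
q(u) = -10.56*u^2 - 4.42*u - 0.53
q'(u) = -21.12*u - 4.42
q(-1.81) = -27.13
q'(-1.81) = 33.81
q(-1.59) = -20.20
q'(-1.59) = 29.16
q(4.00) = -187.17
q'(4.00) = -88.90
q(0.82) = -11.25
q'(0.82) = -21.74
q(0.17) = -1.59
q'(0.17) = -8.01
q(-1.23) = -11.07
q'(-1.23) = 21.56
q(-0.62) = -1.85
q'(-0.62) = 8.67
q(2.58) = -82.23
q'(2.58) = -58.91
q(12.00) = -1574.21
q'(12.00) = -257.86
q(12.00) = -1574.21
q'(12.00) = -257.86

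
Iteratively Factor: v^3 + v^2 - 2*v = (v - 1)*(v^2 + 2*v) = (v - 1)*(v + 2)*(v)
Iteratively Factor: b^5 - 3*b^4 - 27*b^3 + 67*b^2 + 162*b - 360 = (b - 2)*(b^4 - b^3 - 29*b^2 + 9*b + 180) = (b - 2)*(b + 3)*(b^3 - 4*b^2 - 17*b + 60) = (b - 2)*(b + 3)*(b + 4)*(b^2 - 8*b + 15) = (b - 3)*(b - 2)*(b + 3)*(b + 4)*(b - 5)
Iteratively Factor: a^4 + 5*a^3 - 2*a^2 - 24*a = (a - 2)*(a^3 + 7*a^2 + 12*a) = (a - 2)*(a + 3)*(a^2 + 4*a) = a*(a - 2)*(a + 3)*(a + 4)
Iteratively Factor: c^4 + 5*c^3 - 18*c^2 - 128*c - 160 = (c - 5)*(c^3 + 10*c^2 + 32*c + 32) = (c - 5)*(c + 4)*(c^2 + 6*c + 8) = (c - 5)*(c + 2)*(c + 4)*(c + 4)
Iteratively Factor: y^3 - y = (y + 1)*(y^2 - y) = (y - 1)*(y + 1)*(y)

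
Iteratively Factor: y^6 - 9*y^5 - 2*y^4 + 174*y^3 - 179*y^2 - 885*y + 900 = (y + 3)*(y^5 - 12*y^4 + 34*y^3 + 72*y^2 - 395*y + 300) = (y - 4)*(y + 3)*(y^4 - 8*y^3 + 2*y^2 + 80*y - 75) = (y - 5)*(y - 4)*(y + 3)*(y^3 - 3*y^2 - 13*y + 15) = (y - 5)^2*(y - 4)*(y + 3)*(y^2 + 2*y - 3) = (y - 5)^2*(y - 4)*(y - 1)*(y + 3)*(y + 3)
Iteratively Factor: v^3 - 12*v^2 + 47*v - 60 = (v - 3)*(v^2 - 9*v + 20) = (v - 4)*(v - 3)*(v - 5)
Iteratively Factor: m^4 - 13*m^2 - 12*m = (m + 3)*(m^3 - 3*m^2 - 4*m) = (m + 1)*(m + 3)*(m^2 - 4*m) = (m - 4)*(m + 1)*(m + 3)*(m)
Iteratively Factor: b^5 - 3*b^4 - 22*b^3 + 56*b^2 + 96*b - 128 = (b + 4)*(b^4 - 7*b^3 + 6*b^2 + 32*b - 32) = (b - 4)*(b + 4)*(b^3 - 3*b^2 - 6*b + 8) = (b - 4)*(b - 1)*(b + 4)*(b^2 - 2*b - 8) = (b - 4)^2*(b - 1)*(b + 4)*(b + 2)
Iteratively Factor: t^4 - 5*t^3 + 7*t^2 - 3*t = (t - 1)*(t^3 - 4*t^2 + 3*t) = t*(t - 1)*(t^2 - 4*t + 3) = t*(t - 3)*(t - 1)*(t - 1)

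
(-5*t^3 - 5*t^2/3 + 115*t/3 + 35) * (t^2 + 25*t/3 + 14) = -5*t^5 - 130*t^4/3 - 410*t^3/9 + 2980*t^2/9 + 2485*t/3 + 490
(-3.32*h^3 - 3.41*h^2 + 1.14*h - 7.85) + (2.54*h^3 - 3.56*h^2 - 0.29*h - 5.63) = -0.78*h^3 - 6.97*h^2 + 0.85*h - 13.48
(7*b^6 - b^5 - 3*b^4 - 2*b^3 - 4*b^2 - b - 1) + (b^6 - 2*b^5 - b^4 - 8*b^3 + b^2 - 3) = 8*b^6 - 3*b^5 - 4*b^4 - 10*b^3 - 3*b^2 - b - 4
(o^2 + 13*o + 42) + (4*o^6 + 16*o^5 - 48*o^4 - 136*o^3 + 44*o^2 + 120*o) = 4*o^6 + 16*o^5 - 48*o^4 - 136*o^3 + 45*o^2 + 133*o + 42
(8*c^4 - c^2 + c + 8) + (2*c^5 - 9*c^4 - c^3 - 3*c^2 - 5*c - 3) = 2*c^5 - c^4 - c^3 - 4*c^2 - 4*c + 5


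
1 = 1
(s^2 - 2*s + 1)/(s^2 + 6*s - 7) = (s - 1)/(s + 7)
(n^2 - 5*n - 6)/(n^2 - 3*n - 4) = (n - 6)/(n - 4)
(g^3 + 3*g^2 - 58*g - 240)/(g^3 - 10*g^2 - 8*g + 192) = (g^2 + 11*g + 30)/(g^2 - 2*g - 24)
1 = 1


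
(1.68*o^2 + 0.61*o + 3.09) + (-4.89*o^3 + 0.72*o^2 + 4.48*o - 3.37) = -4.89*o^3 + 2.4*o^2 + 5.09*o - 0.28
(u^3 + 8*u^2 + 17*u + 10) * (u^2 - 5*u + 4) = u^5 + 3*u^4 - 19*u^3 - 43*u^2 + 18*u + 40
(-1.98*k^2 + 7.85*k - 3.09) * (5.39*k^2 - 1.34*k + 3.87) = -10.6722*k^4 + 44.9647*k^3 - 34.8367*k^2 + 34.5201*k - 11.9583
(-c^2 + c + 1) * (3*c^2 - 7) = -3*c^4 + 3*c^3 + 10*c^2 - 7*c - 7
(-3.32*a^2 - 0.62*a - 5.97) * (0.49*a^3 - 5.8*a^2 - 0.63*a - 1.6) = -1.6268*a^5 + 18.9522*a^4 + 2.7623*a^3 + 40.3286*a^2 + 4.7531*a + 9.552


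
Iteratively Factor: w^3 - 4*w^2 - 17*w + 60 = (w - 3)*(w^2 - w - 20) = (w - 5)*(w - 3)*(w + 4)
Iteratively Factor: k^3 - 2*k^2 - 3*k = (k + 1)*(k^2 - 3*k) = (k - 3)*(k + 1)*(k)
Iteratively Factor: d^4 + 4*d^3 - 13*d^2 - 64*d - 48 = (d + 4)*(d^3 - 13*d - 12) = (d + 1)*(d + 4)*(d^2 - d - 12) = (d + 1)*(d + 3)*(d + 4)*(d - 4)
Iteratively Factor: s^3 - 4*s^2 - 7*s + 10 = (s + 2)*(s^2 - 6*s + 5) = (s - 1)*(s + 2)*(s - 5)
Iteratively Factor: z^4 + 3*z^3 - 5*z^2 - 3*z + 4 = (z - 1)*(z^3 + 4*z^2 - z - 4) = (z - 1)*(z + 4)*(z^2 - 1) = (z - 1)^2*(z + 4)*(z + 1)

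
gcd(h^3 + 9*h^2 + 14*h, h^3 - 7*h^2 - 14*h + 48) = 1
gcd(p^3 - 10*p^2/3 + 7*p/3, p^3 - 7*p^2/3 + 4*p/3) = p^2 - p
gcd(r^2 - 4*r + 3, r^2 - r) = r - 1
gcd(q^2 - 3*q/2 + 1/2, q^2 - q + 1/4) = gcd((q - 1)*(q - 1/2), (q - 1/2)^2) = q - 1/2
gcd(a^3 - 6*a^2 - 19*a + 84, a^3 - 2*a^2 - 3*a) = a - 3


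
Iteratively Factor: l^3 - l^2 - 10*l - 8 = (l + 1)*(l^2 - 2*l - 8) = (l + 1)*(l + 2)*(l - 4)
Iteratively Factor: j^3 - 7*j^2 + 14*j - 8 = (j - 2)*(j^2 - 5*j + 4) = (j - 4)*(j - 2)*(j - 1)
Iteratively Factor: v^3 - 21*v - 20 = (v + 1)*(v^2 - v - 20) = (v - 5)*(v + 1)*(v + 4)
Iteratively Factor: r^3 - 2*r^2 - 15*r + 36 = (r - 3)*(r^2 + r - 12) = (r - 3)^2*(r + 4)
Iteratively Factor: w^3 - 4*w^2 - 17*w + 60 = (w - 3)*(w^2 - w - 20) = (w - 5)*(w - 3)*(w + 4)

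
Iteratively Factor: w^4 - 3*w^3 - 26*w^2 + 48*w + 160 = (w - 4)*(w^3 + w^2 - 22*w - 40) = (w - 4)*(w + 2)*(w^2 - w - 20) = (w - 4)*(w + 2)*(w + 4)*(w - 5)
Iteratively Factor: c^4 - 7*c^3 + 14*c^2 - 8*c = (c - 1)*(c^3 - 6*c^2 + 8*c) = (c - 2)*(c - 1)*(c^2 - 4*c) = (c - 4)*(c - 2)*(c - 1)*(c)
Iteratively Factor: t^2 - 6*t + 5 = (t - 1)*(t - 5)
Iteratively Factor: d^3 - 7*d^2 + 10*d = (d - 2)*(d^2 - 5*d) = (d - 5)*(d - 2)*(d)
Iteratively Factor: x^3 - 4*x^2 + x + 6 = (x + 1)*(x^2 - 5*x + 6) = (x - 3)*(x + 1)*(x - 2)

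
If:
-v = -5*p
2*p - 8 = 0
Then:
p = 4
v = 20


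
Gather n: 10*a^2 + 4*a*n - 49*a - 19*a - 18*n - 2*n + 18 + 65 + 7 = 10*a^2 - 68*a + n*(4*a - 20) + 90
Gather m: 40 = 40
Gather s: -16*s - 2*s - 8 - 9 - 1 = -18*s - 18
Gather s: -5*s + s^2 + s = s^2 - 4*s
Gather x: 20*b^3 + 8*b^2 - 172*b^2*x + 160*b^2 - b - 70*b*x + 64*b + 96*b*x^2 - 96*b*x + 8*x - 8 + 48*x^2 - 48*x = 20*b^3 + 168*b^2 + 63*b + x^2*(96*b + 48) + x*(-172*b^2 - 166*b - 40) - 8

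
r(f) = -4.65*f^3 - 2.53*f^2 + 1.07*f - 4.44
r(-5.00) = 508.21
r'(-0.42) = 0.73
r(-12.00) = 7653.60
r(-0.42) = -4.99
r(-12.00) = 7653.60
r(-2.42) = 44.06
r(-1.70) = 9.27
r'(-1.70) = -30.64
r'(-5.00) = -322.38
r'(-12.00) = -1947.01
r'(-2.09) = -49.29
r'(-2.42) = -68.38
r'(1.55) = -40.29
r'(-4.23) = -227.13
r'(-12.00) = -1947.01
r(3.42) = -216.38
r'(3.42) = -179.40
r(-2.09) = 24.72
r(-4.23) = 297.71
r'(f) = -13.95*f^2 - 5.06*f + 1.07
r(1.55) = -26.18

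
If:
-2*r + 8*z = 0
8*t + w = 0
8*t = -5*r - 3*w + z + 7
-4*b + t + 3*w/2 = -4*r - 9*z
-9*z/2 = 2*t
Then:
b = 1393/880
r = 28/55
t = -63/220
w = 126/55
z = 7/55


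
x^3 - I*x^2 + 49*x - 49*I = (x - 7*I)*(x - I)*(x + 7*I)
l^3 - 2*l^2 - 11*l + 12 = (l - 4)*(l - 1)*(l + 3)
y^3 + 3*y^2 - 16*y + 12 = (y - 2)*(y - 1)*(y + 6)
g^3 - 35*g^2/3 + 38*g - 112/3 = (g - 7)*(g - 8/3)*(g - 2)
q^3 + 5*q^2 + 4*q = q*(q + 1)*(q + 4)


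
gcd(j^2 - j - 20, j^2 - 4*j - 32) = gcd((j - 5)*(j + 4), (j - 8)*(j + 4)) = j + 4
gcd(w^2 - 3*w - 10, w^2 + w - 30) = w - 5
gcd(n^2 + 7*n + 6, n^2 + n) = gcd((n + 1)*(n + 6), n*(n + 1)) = n + 1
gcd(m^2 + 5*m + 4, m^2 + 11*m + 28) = m + 4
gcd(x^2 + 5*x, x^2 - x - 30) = x + 5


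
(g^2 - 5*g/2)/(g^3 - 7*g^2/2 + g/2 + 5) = g/(g^2 - g - 2)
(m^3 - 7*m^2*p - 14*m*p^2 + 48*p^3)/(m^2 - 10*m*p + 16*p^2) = m + 3*p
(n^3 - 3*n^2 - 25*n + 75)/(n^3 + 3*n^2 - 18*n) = (n^2 - 25)/(n*(n + 6))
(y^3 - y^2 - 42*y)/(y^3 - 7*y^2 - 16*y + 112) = y*(y + 6)/(y^2 - 16)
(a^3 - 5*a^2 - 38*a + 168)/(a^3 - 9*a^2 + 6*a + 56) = (a + 6)/(a + 2)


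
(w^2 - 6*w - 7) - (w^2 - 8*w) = 2*w - 7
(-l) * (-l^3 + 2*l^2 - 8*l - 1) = l^4 - 2*l^3 + 8*l^2 + l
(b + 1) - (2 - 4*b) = 5*b - 1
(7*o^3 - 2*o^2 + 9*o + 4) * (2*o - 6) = 14*o^4 - 46*o^3 + 30*o^2 - 46*o - 24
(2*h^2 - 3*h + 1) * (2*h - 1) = 4*h^3 - 8*h^2 + 5*h - 1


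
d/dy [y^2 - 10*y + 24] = 2*y - 10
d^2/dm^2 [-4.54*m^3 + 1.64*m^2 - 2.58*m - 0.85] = 3.28 - 27.24*m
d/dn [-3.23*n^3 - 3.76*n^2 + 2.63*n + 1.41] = -9.69*n^2 - 7.52*n + 2.63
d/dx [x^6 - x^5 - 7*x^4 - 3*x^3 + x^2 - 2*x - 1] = 6*x^5 - 5*x^4 - 28*x^3 - 9*x^2 + 2*x - 2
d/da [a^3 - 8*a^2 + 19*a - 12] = 3*a^2 - 16*a + 19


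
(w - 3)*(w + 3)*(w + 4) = w^3 + 4*w^2 - 9*w - 36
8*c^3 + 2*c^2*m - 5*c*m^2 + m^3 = (-4*c + m)*(-2*c + m)*(c + m)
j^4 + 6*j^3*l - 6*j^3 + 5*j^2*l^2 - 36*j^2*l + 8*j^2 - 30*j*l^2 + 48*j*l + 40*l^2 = (j - 4)*(j - 2)*(j + l)*(j + 5*l)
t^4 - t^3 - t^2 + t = t*(t - 1)^2*(t + 1)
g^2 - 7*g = g*(g - 7)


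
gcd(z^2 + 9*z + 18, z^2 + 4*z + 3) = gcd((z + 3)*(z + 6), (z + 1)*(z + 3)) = z + 3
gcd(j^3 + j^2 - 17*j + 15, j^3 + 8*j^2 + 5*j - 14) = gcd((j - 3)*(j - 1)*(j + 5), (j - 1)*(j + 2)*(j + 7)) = j - 1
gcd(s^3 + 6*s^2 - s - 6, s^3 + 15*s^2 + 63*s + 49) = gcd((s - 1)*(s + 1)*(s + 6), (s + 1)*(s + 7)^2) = s + 1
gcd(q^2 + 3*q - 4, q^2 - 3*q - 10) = 1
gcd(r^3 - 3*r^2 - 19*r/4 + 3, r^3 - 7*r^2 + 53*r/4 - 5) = r^2 - 9*r/2 + 2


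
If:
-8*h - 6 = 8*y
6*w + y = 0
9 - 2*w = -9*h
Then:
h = -105/104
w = -9/208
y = 27/104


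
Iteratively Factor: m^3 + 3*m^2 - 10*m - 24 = (m + 2)*(m^2 + m - 12) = (m + 2)*(m + 4)*(m - 3)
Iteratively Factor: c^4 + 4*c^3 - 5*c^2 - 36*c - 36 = (c - 3)*(c^3 + 7*c^2 + 16*c + 12) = (c - 3)*(c + 2)*(c^2 + 5*c + 6) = (c - 3)*(c + 2)*(c + 3)*(c + 2)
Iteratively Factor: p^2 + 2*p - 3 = (p - 1)*(p + 3)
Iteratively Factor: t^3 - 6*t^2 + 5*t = (t - 1)*(t^2 - 5*t) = t*(t - 1)*(t - 5)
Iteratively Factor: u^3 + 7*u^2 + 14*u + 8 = (u + 1)*(u^2 + 6*u + 8) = (u + 1)*(u + 2)*(u + 4)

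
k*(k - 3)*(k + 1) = k^3 - 2*k^2 - 3*k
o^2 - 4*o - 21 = (o - 7)*(o + 3)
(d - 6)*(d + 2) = d^2 - 4*d - 12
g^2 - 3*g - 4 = (g - 4)*(g + 1)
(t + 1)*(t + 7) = t^2 + 8*t + 7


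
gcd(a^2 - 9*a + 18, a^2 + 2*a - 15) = a - 3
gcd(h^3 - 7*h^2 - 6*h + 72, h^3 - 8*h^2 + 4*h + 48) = h^2 - 10*h + 24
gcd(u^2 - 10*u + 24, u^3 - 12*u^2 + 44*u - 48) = u^2 - 10*u + 24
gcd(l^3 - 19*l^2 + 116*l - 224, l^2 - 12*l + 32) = l^2 - 12*l + 32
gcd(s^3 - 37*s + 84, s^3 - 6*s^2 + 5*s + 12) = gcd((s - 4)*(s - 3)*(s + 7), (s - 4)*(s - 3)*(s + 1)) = s^2 - 7*s + 12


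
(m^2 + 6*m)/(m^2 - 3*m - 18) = m*(m + 6)/(m^2 - 3*m - 18)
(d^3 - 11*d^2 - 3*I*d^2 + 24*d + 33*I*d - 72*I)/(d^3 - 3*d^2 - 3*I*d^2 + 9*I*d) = (d - 8)/d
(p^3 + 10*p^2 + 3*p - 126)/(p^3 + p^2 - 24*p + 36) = (p + 7)/(p - 2)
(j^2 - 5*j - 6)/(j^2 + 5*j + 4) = (j - 6)/(j + 4)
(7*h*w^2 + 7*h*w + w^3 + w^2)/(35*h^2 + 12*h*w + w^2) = w*(w + 1)/(5*h + w)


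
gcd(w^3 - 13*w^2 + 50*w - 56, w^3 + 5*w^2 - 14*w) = w - 2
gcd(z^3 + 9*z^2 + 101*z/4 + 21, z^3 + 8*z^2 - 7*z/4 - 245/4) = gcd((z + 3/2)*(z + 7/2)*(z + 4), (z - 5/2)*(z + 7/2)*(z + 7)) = z + 7/2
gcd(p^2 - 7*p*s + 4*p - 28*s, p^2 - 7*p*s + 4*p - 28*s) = p^2 - 7*p*s + 4*p - 28*s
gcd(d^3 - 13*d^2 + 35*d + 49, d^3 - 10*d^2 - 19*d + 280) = d - 7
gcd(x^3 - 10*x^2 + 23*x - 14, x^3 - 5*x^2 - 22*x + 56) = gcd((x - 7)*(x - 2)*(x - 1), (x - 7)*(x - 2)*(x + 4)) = x^2 - 9*x + 14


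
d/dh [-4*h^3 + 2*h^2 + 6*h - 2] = -12*h^2 + 4*h + 6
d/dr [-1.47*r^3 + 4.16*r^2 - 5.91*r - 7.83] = -4.41*r^2 + 8.32*r - 5.91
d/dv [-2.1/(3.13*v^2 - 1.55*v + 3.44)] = (13.146*v - 3.255)/(3.13*v^2 - 1.55*v + 3.44)^2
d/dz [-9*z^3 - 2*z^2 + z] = -27*z^2 - 4*z + 1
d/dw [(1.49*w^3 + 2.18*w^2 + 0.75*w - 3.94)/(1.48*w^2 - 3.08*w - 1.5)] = (2.2052*w^4 - 9.1784*w^3 - 14.5294*w^2 + 5.1224*w - 13.2602)/(2.1904*w^4 - 9.1168*w^3 + 5.0464*w^2 + 9.24*w + 2.25)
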